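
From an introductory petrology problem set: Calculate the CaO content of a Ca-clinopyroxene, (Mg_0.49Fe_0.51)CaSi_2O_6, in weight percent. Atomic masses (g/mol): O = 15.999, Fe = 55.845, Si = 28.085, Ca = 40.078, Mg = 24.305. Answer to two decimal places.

Formula mass = 232.632 g/mol.
1 Ca → 1.0000 mol CaO per formula unit; M(CaO) = 56.077, so CaO mass = 56.077 g.
56.077/232.632 × 100 = 24.11 wt%.

24.11 wt%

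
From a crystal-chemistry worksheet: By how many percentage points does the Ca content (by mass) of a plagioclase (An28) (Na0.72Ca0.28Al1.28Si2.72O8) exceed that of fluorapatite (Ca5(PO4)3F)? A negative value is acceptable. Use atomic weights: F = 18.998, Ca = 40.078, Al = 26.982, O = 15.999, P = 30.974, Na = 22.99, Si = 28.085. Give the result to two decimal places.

M(Na0.72Ca0.28Al1.28Si2.72O8) = 266.695 g/mol, so wt% Ca = 11.222/266.695 × 100 = 4.21%.
M(Ca5(PO4)3F) = 504.298 g/mol, so wt% Ca = 200.390/504.298 × 100 = 39.74%.
4.21 − 39.74 = -35.53 pp.

-35.53 percentage points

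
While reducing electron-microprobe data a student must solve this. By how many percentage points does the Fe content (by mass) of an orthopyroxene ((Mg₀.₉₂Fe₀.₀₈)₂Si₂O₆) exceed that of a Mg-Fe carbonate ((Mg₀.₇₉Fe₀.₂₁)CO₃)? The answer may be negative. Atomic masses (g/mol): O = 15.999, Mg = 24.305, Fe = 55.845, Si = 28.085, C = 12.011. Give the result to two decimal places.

-8.56 percentage points

First mineral: 8.935 g Fe in 205.820 g formula = 4.34 wt% Fe.
Second mineral: 11.727 g Fe in 90.936 g formula = 12.90 wt% Fe.
4.34% − 12.90% gives a difference of -8.56 percentage points.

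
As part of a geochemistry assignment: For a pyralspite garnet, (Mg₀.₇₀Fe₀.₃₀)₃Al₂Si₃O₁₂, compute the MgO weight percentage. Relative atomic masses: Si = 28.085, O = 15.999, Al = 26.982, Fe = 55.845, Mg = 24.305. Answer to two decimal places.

19.61 wt%

Molar mass of (Mg₀.₇₀Fe₀.₃₀)₃Al₂Si₃O₁₂ = 2.10·24.305 + 0.90·55.845 + 2·26.982 + 3·28.085 + 12·15.999 = 431.508 g/mol.
Each formula unit contains 2.10 Mg, equivalent to 2.10/1 = 2.1000 mol MgO.
M(MgO) = 1×24.305 + 1×15.999 = 40.304 g/mol.
Mass of MgO per formula unit = 2.1000 × 40.304 = 84.638 g.
MgO wt% = 84.638 / 431.508 × 100 = 19.61%.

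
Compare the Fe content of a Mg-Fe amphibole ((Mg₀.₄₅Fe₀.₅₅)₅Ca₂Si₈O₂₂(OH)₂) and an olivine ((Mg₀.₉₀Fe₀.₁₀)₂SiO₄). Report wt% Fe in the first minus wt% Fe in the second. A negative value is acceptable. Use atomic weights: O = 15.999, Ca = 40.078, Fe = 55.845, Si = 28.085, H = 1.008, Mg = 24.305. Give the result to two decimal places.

9.48 percentage points

M((Mg₀.₄₅Fe₀.₅₅)₅Ca₂Si₈O₂₂(OH)₂) = 899.088 g/mol, so wt% Fe = 153.574/899.088 × 100 = 17.08%.
M((Mg₀.₉₀Fe₀.₁₀)₂SiO₄) = 146.999 g/mol, so wt% Fe = 11.169/146.999 × 100 = 7.60%.
17.08 − 7.60 = 9.48 pp.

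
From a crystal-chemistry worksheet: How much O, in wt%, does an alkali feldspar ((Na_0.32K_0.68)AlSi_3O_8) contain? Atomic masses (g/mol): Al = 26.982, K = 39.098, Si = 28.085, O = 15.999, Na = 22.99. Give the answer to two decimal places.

46.85 wt%

M((Na_0.32K_0.68)AlSi_3O_8) = 273.172 g/mol.
O contributes 8 × 15.999 = 127.992 g per mole.
127.992/273.172 = 0.4685 → 46.85%.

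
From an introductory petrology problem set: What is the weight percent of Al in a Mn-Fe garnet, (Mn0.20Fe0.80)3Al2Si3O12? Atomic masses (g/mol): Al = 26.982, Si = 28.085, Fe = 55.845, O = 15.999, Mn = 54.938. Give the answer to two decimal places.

10.85 wt%

Formula mass = 0.60*54.938 + 2.40*55.845 + 2*26.982 + 3*28.085 + 12*15.999 = 497.198 g/mol, of which 53.964 g is Al.
So Al makes up 53.964/497.198 = 0.1085 of the mass, i.e. 10.85%.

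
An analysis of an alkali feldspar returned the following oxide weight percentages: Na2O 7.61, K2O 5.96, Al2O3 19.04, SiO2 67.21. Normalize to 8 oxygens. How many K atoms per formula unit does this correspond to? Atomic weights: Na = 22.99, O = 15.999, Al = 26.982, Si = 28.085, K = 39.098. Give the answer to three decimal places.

0.339 K apfu

Na2O: 7.61/61.979 = 0.12278 mol → 0.24556 mol Na, 0.12278 mol O.
K2O: 5.96/94.195 = 0.06327 mol → 0.12654 mol K, 0.06327 mol O.
Al2O3: 19.04/101.961 = 0.18674 mol → 0.37348 mol Al, 0.56022 mol O.
SiO2: 67.21/60.083 = 1.11862 mol → 1.11862 mol Si, 2.23724 mol O.
Total oxygen = 2.98351 mol. Normalization factor = 8/2.98351 = 2.68141.
K per 8 O = 0.12654 × 2.68141 = 0.339.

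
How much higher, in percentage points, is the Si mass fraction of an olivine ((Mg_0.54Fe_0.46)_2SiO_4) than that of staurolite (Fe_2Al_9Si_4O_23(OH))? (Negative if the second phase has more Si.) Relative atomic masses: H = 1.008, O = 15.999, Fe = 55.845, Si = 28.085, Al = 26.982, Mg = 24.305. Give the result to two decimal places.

3.36 percentage points

Si in (Mg_0.54Fe_0.46)_2SiO_4: molar mass 169.708 g/mol; 1×28.085 = 28.085 g → 16.55 wt%.
Si in Fe_2Al_9Si_4O_23(OH): molar mass 851.852 g/mol; 4×28.085 = 112.340 g → 13.19 wt%.
Difference = 16.55 − 13.19 = 3.36 percentage points.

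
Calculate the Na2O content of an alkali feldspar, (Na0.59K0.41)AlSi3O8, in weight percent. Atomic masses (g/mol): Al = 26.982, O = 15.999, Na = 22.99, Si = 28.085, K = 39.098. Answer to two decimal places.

Formula mass = 268.823 g/mol.
0.59 Na → 0.2950 mol Na2O per formula unit; M(Na2O) = 61.979, so Na2O mass = 18.284 g.
18.284/268.823 × 100 = 6.80 wt%.

6.80 wt%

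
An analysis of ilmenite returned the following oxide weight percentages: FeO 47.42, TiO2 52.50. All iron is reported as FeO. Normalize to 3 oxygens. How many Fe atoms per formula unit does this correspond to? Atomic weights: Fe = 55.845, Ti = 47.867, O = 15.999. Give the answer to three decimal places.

1.003 Fe apfu

FeO (M=71.844): mol = 0.66004; Fe = 0.66004, O = 0.66004.
TiO2 (M=79.865): mol = 0.65736; Ti = 0.65736, O = 1.31472.
ΣO = 1.97476; factor = 3/ΣO = 1.51917.
Fe apfu = 0.66004 × 1.51917 = 1.003.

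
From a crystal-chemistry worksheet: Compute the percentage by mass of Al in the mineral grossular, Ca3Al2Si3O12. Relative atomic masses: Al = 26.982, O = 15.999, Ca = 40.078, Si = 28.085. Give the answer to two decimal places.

11.98 mass %

Formula mass = 3·40.078 + 2·26.982 + 3·28.085 + 12·15.999 = 450.441 g/mol, of which 53.964 g is Al.
So Al makes up 53.964/450.441 = 0.1198 of the mass, i.e. 11.98%.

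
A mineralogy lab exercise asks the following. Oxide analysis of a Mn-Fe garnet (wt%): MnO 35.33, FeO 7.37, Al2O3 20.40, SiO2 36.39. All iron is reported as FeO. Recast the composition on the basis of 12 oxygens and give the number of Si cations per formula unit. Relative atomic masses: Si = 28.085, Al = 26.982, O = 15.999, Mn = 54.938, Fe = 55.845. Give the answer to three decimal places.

3.013 Si apfu

MnO: 35.33/70.937 = 0.49805 mol → 0.49805 mol Mn, 0.49805 mol O.
FeO: 7.37/71.844 = 0.10258 mol → 0.10258 mol Fe, 0.10258 mol O.
Al2O3: 20.40/101.961 = 0.20008 mol → 0.40016 mol Al, 0.60024 mol O.
SiO2: 36.39/60.083 = 0.60566 mol → 0.60566 mol Si, 1.21132 mol O.
Total oxygen = 2.41219 mol. Normalization factor = 12/2.41219 = 4.97473.
Si per 12 O = 0.60566 × 4.97473 = 3.013.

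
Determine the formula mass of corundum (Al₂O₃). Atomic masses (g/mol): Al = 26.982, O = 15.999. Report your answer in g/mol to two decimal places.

The formula mass is the sum 2·26.982 + 3·15.999.

101.96 g/mol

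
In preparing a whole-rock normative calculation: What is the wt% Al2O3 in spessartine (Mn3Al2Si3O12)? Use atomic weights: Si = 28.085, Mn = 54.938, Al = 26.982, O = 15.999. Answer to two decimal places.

20.60 wt%

Formula mass = 495.021 g/mol.
2 Al → 1.0000 mol Al2O3 per formula unit; M(Al2O3) = 101.961, so Al2O3 mass = 101.961 g.
101.961/495.021 × 100 = 20.60 wt%.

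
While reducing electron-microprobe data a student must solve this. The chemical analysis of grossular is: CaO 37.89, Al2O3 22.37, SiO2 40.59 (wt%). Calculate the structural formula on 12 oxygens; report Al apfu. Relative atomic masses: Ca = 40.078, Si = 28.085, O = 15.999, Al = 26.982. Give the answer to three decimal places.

CaO: 37.89/56.077 = 0.67568 mol → 0.67568 mol Ca, 0.67568 mol O.
Al2O3: 22.37/101.961 = 0.21940 mol → 0.43880 mol Al, 0.65820 mol O.
SiO2: 40.59/60.083 = 0.67557 mol → 0.67557 mol Si, 1.35114 mol O.
Total oxygen = 2.68502 mol. Normalization factor = 12/2.68502 = 4.46924.
Al per 12 O = 0.43880 × 4.46924 = 1.961.

1.961 Al apfu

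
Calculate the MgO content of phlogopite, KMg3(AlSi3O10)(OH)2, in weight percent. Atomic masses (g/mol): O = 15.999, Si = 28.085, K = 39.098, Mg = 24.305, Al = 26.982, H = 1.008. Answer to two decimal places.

M(KMg3(AlSi3O10)(OH)2) = 417.254 g/mol; M(MgO) = 40.304 g/mol.
Moles MgO per formula unit = 3 Mg ÷ 1 = 3.0000.
MgO fraction = (3.0000 × 40.304) / 417.254 = 120.912/417.254 = 0.2898.

28.98 wt%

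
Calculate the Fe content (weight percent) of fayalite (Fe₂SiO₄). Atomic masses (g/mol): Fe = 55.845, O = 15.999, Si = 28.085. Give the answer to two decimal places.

54.81 weight percent

Molar mass of Fe₂SiO₄: 2·55.845 + 1·28.085 + 4·15.999 = 203.771 g/mol.
Mass of Fe per formula unit: 2 × 55.845 = 111.690 g.
Weight fraction Fe = 111.690 / 203.771 = 0.5481.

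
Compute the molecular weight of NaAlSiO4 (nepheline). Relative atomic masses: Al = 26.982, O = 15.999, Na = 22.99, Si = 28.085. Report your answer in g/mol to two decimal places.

142.05 g/mol

M = 1×22.99 + 1×26.982 + 1×28.085 + 4×15.999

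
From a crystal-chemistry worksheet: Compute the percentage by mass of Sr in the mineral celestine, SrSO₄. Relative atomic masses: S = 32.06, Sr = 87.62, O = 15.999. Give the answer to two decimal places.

47.70 weight percent

M(SrSO₄) = 183.676 g/mol.
Sr contributes 1 × 87.62 = 87.620 g per mole.
87.620/183.676 = 0.4770 → 47.70%.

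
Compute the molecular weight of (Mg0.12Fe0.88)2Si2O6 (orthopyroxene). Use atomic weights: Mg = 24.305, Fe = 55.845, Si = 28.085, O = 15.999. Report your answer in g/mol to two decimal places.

256.28 g/mol

M = 0.24×24.305 + 1.76×55.845 + 2×28.085 + 6×15.999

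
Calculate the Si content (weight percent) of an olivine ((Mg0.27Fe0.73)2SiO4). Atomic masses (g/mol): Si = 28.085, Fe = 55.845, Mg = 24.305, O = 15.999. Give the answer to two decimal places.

Formula mass = 0.54·24.305 + 1.46·55.845 + 1·28.085 + 4·15.999 = 186.739 g/mol, of which 28.085 g is Si.
So Si makes up 28.085/186.739 = 0.1504 of the mass, i.e. 15.04%.

15.04 weight percent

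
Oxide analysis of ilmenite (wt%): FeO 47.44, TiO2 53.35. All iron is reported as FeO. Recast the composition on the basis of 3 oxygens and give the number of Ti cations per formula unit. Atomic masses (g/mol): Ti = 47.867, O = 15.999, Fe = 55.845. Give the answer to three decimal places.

1.004 Ti apfu

FeO: 47.44/71.844 = 0.66032 mol → 0.66032 mol Fe, 0.66032 mol O.
TiO2: 53.35/79.865 = 0.66800 mol → 0.66800 mol Ti, 1.33600 mol O.
Total oxygen = 1.99632 mol. Normalization factor = 3/1.99632 = 1.50277.
Ti per 3 O = 0.66800 × 1.50277 = 1.004.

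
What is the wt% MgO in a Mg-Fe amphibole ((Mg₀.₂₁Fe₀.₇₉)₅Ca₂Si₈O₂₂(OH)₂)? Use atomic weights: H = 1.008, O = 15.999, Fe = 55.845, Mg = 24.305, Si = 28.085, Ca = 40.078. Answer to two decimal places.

4.52 wt%

Formula mass = 936.936 g/mol.
1.05 Mg → 1.0500 mol MgO per formula unit; M(MgO) = 40.304, so MgO mass = 42.319 g.
42.319/936.936 × 100 = 4.52 wt%.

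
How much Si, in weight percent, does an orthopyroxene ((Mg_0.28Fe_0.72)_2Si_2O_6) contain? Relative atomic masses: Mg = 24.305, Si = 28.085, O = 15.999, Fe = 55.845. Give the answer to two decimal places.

M((Mg_0.28Fe_0.72)_2Si_2O_6) = 246.192 g/mol.
Si contributes 2 × 28.085 = 56.170 g per mole.
56.170/246.192 = 0.2282 → 22.82%.

22.82 weight percent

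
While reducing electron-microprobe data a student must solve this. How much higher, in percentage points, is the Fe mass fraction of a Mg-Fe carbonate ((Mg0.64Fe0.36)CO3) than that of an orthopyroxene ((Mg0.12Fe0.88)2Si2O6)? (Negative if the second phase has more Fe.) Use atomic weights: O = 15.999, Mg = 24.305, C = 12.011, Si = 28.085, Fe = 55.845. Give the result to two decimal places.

First mineral: 20.104 g Fe in 95.667 g formula = 21.01 wt% Fe.
Second mineral: 98.287 g Fe in 256.284 g formula = 38.35 wt% Fe.
21.01% − 38.35% gives a difference of -17.34 percentage points.

-17.34 percentage points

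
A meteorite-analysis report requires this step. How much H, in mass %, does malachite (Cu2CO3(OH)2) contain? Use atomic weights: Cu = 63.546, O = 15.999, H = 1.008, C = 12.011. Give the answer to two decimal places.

Formula mass = 2×63.546 + 1×12.011 + 5×15.999 + 2×1.008 = 221.114 g/mol, of which 2.016 g is H.
So H makes up 2.016/221.114 = 0.0091 of the mass, i.e. 0.91%.

0.91 mass %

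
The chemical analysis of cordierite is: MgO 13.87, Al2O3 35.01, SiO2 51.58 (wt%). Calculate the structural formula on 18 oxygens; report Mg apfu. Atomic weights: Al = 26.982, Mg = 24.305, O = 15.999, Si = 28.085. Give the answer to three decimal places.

MgO (M=40.304): mol = 0.34413; Mg = 0.34413, O = 0.34413.
Al2O3 (M=101.961): mol = 0.34337; Al = 0.68674, O = 1.03011.
SiO2 (M=60.083): mol = 0.85848; Si = 0.85848, O = 1.71696.
ΣO = 3.09120; factor = 18/ΣO = 5.82298.
Mg apfu = 0.34413 × 5.82298 = 2.004.

2.004 Mg apfu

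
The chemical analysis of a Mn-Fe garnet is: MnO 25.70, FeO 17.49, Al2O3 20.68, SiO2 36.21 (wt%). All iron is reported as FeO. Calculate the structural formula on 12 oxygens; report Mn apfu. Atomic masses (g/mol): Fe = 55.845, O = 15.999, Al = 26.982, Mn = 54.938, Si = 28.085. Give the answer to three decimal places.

MnO (M=70.937): mol = 0.36229; Mn = 0.36229, O = 0.36229.
FeO (M=71.844): mol = 0.24344; Fe = 0.24344, O = 0.24344.
Al2O3 (M=101.961): mol = 0.20282; Al = 0.40564, O = 0.60846.
SiO2 (M=60.083): mol = 0.60267; Si = 0.60267, O = 1.20534.
ΣO = 2.41953; factor = 12/ΣO = 4.95964.
Mn apfu = 0.36229 × 4.95964 = 1.797.

1.797 Mn apfu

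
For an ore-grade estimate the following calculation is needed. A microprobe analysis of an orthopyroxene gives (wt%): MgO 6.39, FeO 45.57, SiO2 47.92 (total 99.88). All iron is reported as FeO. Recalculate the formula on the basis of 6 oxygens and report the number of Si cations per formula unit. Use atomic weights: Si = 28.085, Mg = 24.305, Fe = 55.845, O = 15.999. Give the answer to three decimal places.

2.004 Si apfu

MgO (M=40.304): mol = 0.15855; Mg = 0.15855, O = 0.15855.
FeO (M=71.844): mol = 0.63429; Fe = 0.63429, O = 0.63429.
SiO2 (M=60.083): mol = 0.79756; Si = 0.79756, O = 1.59512.
ΣO = 2.38796; factor = 6/ΣO = 2.51260.
Si apfu = 0.79756 × 2.51260 = 2.004.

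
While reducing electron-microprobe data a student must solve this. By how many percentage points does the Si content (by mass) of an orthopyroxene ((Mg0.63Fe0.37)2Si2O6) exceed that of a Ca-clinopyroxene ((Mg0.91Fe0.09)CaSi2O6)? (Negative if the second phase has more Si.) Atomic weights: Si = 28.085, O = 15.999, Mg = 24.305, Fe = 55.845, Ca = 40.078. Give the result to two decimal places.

M((Mg0.63Fe0.37)2Si2O6) = 224.114 g/mol, so wt% Si = 56.170/224.114 × 100 = 25.06%.
M((Mg0.91Fe0.09)CaSi2O6) = 219.386 g/mol, so wt% Si = 56.170/219.386 × 100 = 25.60%.
25.06 − 25.60 = -0.54 pp.

-0.54 percentage points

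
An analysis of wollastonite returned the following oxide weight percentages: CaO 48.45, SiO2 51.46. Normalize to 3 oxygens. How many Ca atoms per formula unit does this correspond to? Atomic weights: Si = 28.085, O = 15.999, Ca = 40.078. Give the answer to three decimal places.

1.006 Ca apfu

CaO (M=56.077): mol = 0.86399; Ca = 0.86399, O = 0.86399.
SiO2 (M=60.083): mol = 0.85648; Si = 0.85648, O = 1.71296.
ΣO = 2.57695; factor = 3/ΣO = 1.16417.
Ca apfu = 0.86399 × 1.16417 = 1.006.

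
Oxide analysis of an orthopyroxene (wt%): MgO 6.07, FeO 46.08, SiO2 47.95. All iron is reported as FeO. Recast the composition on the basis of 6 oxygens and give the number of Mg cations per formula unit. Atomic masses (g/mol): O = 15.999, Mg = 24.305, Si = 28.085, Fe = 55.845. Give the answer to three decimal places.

6.07 wt% MgO ÷ 40.304 g/mol = 0.15061 mol, giving 0.15061 Mg and 0.15061 O.
46.08 wt% FeO ÷ 71.844 g/mol = 0.64139 mol, giving 0.64139 Fe and 0.64139 O.
47.95 wt% SiO2 ÷ 60.083 g/mol = 0.79806 mol, giving 0.79806 Si and 1.59612 O.
Oxygen sums to 2.38812; scaling by 6/2.38812 = 2.51244 puts the formula on 6 O.
Mg: 0.15061 × 2.51244 = 0.378 atoms per formula unit.

0.378 Mg apfu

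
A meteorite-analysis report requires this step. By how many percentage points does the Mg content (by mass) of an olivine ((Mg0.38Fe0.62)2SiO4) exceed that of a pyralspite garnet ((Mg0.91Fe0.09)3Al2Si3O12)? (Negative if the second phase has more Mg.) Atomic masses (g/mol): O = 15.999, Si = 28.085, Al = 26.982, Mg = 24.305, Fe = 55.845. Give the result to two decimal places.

-5.85 percentage points

Mg in (Mg0.38Fe0.62)2SiO4: molar mass 179.801 g/mol; 0.76×24.305 = 18.472 g → 10.27 wt%.
Mg in (Mg0.91Fe0.09)3Al2Si3O12: molar mass 411.638 g/mol; 2.73×24.305 = 66.353 g → 16.12 wt%.
Difference = 10.27 − 16.12 = -5.85 percentage points.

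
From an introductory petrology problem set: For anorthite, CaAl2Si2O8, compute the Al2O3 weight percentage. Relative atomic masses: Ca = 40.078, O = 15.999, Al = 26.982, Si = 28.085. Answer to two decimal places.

36.65 wt%

Molar mass of CaAl2Si2O8 = 1*40.078 + 2*26.982 + 2*28.085 + 8*15.999 = 278.204 g/mol.
Each formula unit contains 2 Al, equivalent to 2/2 = 1.0000 mol Al2O3.
M(Al2O3) = 2×26.982 + 3×15.999 = 101.961 g/mol.
Mass of Al2O3 per formula unit = 1.0000 × 101.961 = 101.961 g.
Al2O3 wt% = 101.961 / 278.204 × 100 = 36.65%.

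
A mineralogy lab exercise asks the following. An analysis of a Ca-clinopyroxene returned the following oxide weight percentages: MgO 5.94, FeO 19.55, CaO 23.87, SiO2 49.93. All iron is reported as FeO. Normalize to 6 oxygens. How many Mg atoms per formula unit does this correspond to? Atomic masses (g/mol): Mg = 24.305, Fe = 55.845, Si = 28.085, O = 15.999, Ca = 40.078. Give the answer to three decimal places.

MgO (M=40.304): mol = 0.14738; Mg = 0.14738, O = 0.14738.
FeO (M=71.844): mol = 0.27212; Fe = 0.27212, O = 0.27212.
CaO (M=56.077): mol = 0.42566; Ca = 0.42566, O = 0.42566.
SiO2 (M=60.083): mol = 0.83102; Si = 0.83102, O = 1.66204.
ΣO = 2.50720; factor = 6/ΣO = 2.39311.
Mg apfu = 0.14738 × 2.39311 = 0.353.

0.353 Mg apfu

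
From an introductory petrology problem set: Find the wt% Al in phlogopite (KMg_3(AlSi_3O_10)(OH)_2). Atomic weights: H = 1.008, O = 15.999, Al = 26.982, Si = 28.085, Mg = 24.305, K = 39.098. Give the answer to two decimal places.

Formula mass = 1×39.098 + 3×24.305 + 1×26.982 + 3×28.085 + 12×15.999 + 2×1.008 = 417.254 g/mol, of which 26.982 g is Al.
So Al makes up 26.982/417.254 = 0.0647 of the mass, i.e. 6.47%.

6.47 wt%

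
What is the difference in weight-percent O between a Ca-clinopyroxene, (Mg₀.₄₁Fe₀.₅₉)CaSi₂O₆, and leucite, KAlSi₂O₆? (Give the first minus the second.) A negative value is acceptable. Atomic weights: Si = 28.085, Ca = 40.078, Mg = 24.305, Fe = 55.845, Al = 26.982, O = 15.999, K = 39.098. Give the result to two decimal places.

-3.16 percentage points

First mineral: 95.994 g O in 235.156 g formula = 40.82 wt% O.
Second mineral: 95.994 g O in 218.244 g formula = 43.98 wt% O.
40.82% − 43.98% gives a difference of -3.16 percentage points.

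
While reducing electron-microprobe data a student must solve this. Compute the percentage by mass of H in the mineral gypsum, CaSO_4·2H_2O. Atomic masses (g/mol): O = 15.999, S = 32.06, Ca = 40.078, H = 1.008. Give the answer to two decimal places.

Formula mass = 1×40.078 + 1×32.06 + 6×15.999 + 4×1.008 = 172.164 g/mol, of which 4.032 g is H.
So H makes up 4.032/172.164 = 0.0234 of the mass, i.e. 2.34%.

2.34 mass %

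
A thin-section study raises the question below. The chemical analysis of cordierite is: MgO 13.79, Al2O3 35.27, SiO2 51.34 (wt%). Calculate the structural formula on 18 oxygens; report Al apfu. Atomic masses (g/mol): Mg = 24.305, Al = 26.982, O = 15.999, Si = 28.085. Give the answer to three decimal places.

MgO: 13.79/40.304 = 0.34215 mol → 0.34215 mol Mg, 0.34215 mol O.
Al2O3: 35.27/101.961 = 0.34592 mol → 0.69184 mol Al, 1.03776 mol O.
SiO2: 51.34/60.083 = 0.85448 mol → 0.85448 mol Si, 1.70896 mol O.
Total oxygen = 3.08887 mol. Normalization factor = 18/3.08887 = 5.82737.
Al per 18 O = 0.69184 × 5.82737 = 4.032.

4.032 Al apfu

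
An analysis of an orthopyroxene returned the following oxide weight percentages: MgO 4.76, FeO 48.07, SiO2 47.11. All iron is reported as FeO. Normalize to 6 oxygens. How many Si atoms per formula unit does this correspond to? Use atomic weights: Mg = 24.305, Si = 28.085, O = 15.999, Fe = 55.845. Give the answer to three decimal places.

MgO (M=40.304): mol = 0.11810; Mg = 0.11810, O = 0.11810.
FeO (M=71.844): mol = 0.66909; Fe = 0.66909, O = 0.66909.
SiO2 (M=60.083): mol = 0.78408; Si = 0.78408, O = 1.56816.
ΣO = 2.35535; factor = 6/ΣO = 2.54739.
Si apfu = 0.78408 × 2.54739 = 1.997.

1.997 Si apfu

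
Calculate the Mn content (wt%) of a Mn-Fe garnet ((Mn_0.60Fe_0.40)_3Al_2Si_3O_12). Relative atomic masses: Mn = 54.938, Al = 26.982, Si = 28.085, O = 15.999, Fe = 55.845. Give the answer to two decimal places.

M((Mn_0.60Fe_0.40)_3Al_2Si_3O_12) = 496.109 g/mol.
Mn contributes 1.80 × 54.938 = 98.888 g per mole.
98.888/496.109 = 0.1993 → 19.93%.

19.93 wt%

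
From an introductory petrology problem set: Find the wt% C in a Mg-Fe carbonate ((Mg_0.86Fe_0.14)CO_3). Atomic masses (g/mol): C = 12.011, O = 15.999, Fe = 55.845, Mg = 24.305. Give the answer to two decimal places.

M((Mg_0.86Fe_0.14)CO_3) = 88.729 g/mol.
C contributes 1 × 12.011 = 12.011 g per mole.
12.011/88.729 = 0.1354 → 13.54%.

13.54 mass %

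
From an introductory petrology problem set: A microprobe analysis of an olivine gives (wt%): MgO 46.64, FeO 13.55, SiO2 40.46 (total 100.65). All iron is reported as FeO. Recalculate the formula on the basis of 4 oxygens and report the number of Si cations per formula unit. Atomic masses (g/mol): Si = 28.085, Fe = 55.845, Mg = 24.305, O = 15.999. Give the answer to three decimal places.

1.000 Si apfu

MgO: 46.64/40.304 = 1.15721 mol → 1.15721 mol Mg, 1.15721 mol O.
FeO: 13.55/71.844 = 0.18860 mol → 0.18860 mol Fe, 0.18860 mol O.
SiO2: 40.46/60.083 = 0.67340 mol → 0.67340 mol Si, 1.34680 mol O.
Total oxygen = 2.69261 mol. Normalization factor = 4/2.69261 = 1.48555.
Si per 4 O = 0.67340 × 1.48555 = 1.000.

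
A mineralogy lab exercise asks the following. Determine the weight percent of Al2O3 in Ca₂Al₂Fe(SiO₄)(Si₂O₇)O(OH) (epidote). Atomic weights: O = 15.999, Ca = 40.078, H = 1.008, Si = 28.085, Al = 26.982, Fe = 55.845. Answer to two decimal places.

Molar mass of Ca₂Al₂Fe(SiO₄)(Si₂O₇)O(OH) = 2·40.078 + 2·26.982 + 1·55.845 + 3·28.085 + 13·15.999 + 1·1.008 = 483.215 g/mol.
Each formula unit contains 2 Al, equivalent to 2/2 = 1.0000 mol Al2O3.
M(Al2O3) = 2×26.982 + 3×15.999 = 101.961 g/mol.
Mass of Al2O3 per formula unit = 1.0000 × 101.961 = 101.961 g.
Al2O3 wt% = 101.961 / 483.215 × 100 = 21.10%.

21.10 wt%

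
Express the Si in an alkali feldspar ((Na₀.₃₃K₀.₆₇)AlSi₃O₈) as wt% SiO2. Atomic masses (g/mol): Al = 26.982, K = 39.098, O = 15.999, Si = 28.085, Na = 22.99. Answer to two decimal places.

66.02 wt%

Molar mass of (Na₀.₃₃K₀.₆₇)AlSi₃O₈ = 0.33*22.99 + 0.67*39.098 + 1*26.982 + 3*28.085 + 8*15.999 = 273.011 g/mol.
Each formula unit contains 3 Si, equivalent to 3/1 = 3.0000 mol SiO2.
M(SiO2) = 1×28.085 + 2×15.999 = 60.083 g/mol.
Mass of SiO2 per formula unit = 3.0000 × 60.083 = 180.249 g.
SiO2 wt% = 180.249 / 273.011 × 100 = 66.02%.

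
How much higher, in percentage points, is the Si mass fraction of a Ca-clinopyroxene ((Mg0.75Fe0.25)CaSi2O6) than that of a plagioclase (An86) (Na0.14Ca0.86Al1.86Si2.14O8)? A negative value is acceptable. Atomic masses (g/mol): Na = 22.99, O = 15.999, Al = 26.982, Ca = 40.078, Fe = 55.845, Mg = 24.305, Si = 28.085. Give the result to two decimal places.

Si in (Mg0.75Fe0.25)CaSi2O6: molar mass 224.432 g/mol; 2×28.085 = 56.170 g → 25.03 wt%.
Si in Na0.14Ca0.86Al1.86Si2.14O8: molar mass 275.966 g/mol; 2.14×28.085 = 60.102 g → 21.78 wt%.
Difference = 25.03 − 21.78 = 3.25 percentage points.

3.25 percentage points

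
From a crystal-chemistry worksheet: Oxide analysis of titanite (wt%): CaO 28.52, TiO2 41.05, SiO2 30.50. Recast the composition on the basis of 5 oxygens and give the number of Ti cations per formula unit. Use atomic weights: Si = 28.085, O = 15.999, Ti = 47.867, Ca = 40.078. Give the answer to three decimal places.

28.52 wt% CaO ÷ 56.077 g/mol = 0.50859 mol, giving 0.50859 Ca and 0.50859 O.
41.05 wt% TiO2 ÷ 79.865 g/mol = 0.51399 mol, giving 0.51399 Ti and 1.02798 O.
30.50 wt% SiO2 ÷ 60.083 g/mol = 0.50763 mol, giving 0.50763 Si and 1.01526 O.
Oxygen sums to 2.55183; scaling by 5/2.55183 = 1.95938 puts the formula on 5 O.
Ti: 0.51399 × 1.95938 = 1.007 atoms per formula unit.

1.007 Ti apfu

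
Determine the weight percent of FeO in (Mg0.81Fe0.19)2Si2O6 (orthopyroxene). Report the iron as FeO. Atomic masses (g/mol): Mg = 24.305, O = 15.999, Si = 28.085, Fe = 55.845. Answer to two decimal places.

Molar mass of (Mg0.81Fe0.19)2Si2O6 = 1.62*24.305 + 0.38*55.845 + 2*28.085 + 6*15.999 = 212.759 g/mol.
Each formula unit contains 0.38 Fe, equivalent to 0.38/1 = 0.3800 mol FeO.
M(FeO) = 1×55.845 + 1×15.999 = 71.844 g/mol.
Mass of FeO per formula unit = 0.3800 × 71.844 = 27.301 g.
FeO wt% = 27.301 / 212.759 × 100 = 12.83%.

12.83 wt%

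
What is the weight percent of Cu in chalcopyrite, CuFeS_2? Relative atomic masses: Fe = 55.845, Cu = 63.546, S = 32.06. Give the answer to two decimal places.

M(CuFeS_2) = 183.511 g/mol.
Cu contributes 1 × 63.546 = 63.546 g per mole.
63.546/183.511 = 0.3463 → 34.63%.

34.63 mass %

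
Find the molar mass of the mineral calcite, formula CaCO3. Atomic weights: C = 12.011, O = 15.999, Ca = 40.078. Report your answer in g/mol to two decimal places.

M = 1×40.078 + 1×12.011 + 3×15.999

100.09 g/mol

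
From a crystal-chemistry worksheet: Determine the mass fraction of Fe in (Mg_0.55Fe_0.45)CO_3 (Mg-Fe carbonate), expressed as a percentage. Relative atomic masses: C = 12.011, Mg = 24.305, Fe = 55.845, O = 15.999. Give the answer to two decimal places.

25.51 wt%

M((Mg_0.55Fe_0.45)CO_3) = 98.506 g/mol.
Fe contributes 0.45 × 55.845 = 25.130 g per mole.
25.130/98.506 = 0.2551 → 25.51%.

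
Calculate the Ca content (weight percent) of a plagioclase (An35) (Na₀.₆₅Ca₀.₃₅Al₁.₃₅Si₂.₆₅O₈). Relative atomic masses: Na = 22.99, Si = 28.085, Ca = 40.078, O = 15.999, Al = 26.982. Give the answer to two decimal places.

Molar mass of Na₀.₆₅Ca₀.₃₅Al₁.₃₅Si₂.₆₅O₈: 0.65*22.99 + 0.35*40.078 + 1.35*26.982 + 2.65*28.085 + 8*15.999 = 267.814 g/mol.
Mass of Ca per formula unit: 0.35 × 40.078 = 14.027 g.
Weight fraction Ca = 14.027 / 267.814 = 0.0524.

5.24 weight percent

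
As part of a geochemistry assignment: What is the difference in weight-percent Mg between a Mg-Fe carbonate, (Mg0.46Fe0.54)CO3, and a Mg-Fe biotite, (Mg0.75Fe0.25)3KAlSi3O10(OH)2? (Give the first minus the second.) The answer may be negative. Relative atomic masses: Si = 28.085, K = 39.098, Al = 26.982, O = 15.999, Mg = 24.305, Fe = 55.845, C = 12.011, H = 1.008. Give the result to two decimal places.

First mineral: 11.180 g Mg in 101.345 g formula = 11.03 wt% Mg.
Second mineral: 54.686 g Mg in 440.909 g formula = 12.40 wt% Mg.
11.03% − 12.40% gives a difference of -1.37 percentage points.

-1.37 percentage points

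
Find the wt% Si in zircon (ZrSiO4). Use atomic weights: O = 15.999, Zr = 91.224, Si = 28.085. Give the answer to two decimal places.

Molar mass of ZrSiO4: 1×91.224 + 1×28.085 + 4×15.999 = 183.305 g/mol.
Mass of Si per formula unit: 1 × 28.085 = 28.085 g.
Weight fraction Si = 28.085 / 183.305 = 0.1532.

15.32 mass %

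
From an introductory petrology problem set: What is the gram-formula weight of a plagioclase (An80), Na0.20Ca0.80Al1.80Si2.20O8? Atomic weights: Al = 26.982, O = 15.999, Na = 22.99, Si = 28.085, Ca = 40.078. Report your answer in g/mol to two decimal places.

275.01 g/mol

The formula mass is the sum 0.20(22.99) + 0.80(40.078) + 1.80(26.982) + 2.20(28.085) + 8(15.999).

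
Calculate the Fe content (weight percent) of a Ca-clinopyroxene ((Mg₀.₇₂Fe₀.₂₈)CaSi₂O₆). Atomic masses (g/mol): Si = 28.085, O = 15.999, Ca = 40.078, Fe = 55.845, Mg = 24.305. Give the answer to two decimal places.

Formula mass = 0.72·24.305 + 0.28·55.845 + 1·40.078 + 2·28.085 + 6·15.999 = 225.378 g/mol, of which 15.637 g is Fe.
So Fe makes up 15.637/225.378 = 0.0694 of the mass, i.e. 6.94%.

6.94 weight percent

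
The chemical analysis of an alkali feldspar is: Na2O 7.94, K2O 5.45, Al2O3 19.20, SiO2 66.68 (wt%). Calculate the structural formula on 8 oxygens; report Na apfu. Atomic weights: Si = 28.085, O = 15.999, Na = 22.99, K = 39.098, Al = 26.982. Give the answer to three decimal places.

0.690 Na apfu

Na2O: 7.94/61.979 = 0.12811 mol → 0.25622 mol Na, 0.12811 mol O.
K2O: 5.45/94.195 = 0.05786 mol → 0.11572 mol K, 0.05786 mol O.
Al2O3: 19.20/101.961 = 0.18831 mol → 0.37662 mol Al, 0.56493 mol O.
SiO2: 66.68/60.083 = 1.10980 mol → 1.10980 mol Si, 2.21960 mol O.
Total oxygen = 2.97050 mol. Normalization factor = 8/2.97050 = 2.69315.
Na per 8 O = 0.25622 × 2.69315 = 0.690.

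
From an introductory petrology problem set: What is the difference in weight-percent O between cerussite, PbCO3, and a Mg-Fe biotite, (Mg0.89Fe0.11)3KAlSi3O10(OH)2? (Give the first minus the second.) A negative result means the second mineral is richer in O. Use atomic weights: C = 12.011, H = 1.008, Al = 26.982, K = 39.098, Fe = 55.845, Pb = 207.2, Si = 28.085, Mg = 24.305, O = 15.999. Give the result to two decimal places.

O in PbCO3: molar mass 267.208 g/mol; 3×15.999 = 47.997 g → 17.96 wt%.
O in (Mg0.89Fe0.11)3KAlSi3O10(OH)2: molar mass 427.662 g/mol; 12×15.999 = 191.988 g → 44.89 wt%.
Difference = 17.96 − 44.89 = -26.93 percentage points.

-26.93 percentage points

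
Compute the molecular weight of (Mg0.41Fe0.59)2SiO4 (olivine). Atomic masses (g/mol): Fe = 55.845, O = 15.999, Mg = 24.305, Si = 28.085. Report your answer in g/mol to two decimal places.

Mg: 0.82 × 24.305 = 19.9301
Fe: 1.18 × 55.845 = 65.8971
Si: 1 × 28.085 = 28.0850
O: 4 × 15.999 = 63.9960
Summing the contributions gives the formula mass.

177.91 g/mol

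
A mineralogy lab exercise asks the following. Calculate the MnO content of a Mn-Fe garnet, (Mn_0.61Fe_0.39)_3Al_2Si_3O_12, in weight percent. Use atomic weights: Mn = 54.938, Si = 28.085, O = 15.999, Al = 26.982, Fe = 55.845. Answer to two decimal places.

Molar mass of (Mn_0.61Fe_0.39)_3Al_2Si_3O_12 = 1.83*54.938 + 1.17*55.845 + 2*26.982 + 3*28.085 + 12*15.999 = 496.082 g/mol.
Each formula unit contains 1.83 Mn, equivalent to 1.83/1 = 1.8300 mol MnO.
M(MnO) = 1×54.938 + 1×15.999 = 70.937 g/mol.
Mass of MnO per formula unit = 1.8300 × 70.937 = 129.815 g.
MnO wt% = 129.815 / 496.082 × 100 = 26.17%.

26.17 wt%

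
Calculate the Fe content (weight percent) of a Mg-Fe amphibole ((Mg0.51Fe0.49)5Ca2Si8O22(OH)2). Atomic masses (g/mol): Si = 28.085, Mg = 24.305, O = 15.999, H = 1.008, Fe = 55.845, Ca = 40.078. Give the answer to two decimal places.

Formula mass = 2.55×24.305 + 2.45×55.845 + 2×40.078 + 8×28.085 + 24×15.999 + 2×1.008 = 889.626 g/mol, of which 136.820 g is Fe.
So Fe makes up 136.820/889.626 = 0.1538 of the mass, i.e. 15.38%.

15.38 weight percent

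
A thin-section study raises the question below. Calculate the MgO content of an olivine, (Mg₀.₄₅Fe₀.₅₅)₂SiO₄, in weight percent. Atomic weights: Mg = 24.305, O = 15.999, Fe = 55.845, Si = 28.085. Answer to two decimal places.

20.68 wt%

M((Mg₀.₄₅Fe₀.₅₅)₂SiO₄) = 175.385 g/mol; M(MgO) = 40.304 g/mol.
Moles MgO per formula unit = 0.90 Mg ÷ 1 = 0.9000.
MgO fraction = (0.9000 × 40.304) / 175.385 = 36.274/175.385 = 0.2068.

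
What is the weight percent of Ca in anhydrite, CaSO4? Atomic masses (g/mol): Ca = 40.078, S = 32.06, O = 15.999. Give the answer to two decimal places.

29.44 wt%

M(CaSO4) = 136.134 g/mol.
Ca contributes 1 × 40.078 = 40.078 g per mole.
40.078/136.134 = 0.2944 → 29.44%.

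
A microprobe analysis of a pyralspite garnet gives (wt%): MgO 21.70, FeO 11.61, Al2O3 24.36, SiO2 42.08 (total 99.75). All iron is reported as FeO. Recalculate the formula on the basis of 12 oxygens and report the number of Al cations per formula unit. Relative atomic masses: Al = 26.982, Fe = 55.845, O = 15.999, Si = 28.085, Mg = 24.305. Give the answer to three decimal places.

2.035 Al apfu

MgO: 21.70/40.304 = 0.53841 mol → 0.53841 mol Mg, 0.53841 mol O.
FeO: 11.61/71.844 = 0.16160 mol → 0.16160 mol Fe, 0.16160 mol O.
Al2O3: 24.36/101.961 = 0.23891 mol → 0.47782 mol Al, 0.71673 mol O.
SiO2: 42.08/60.083 = 0.70036 mol → 0.70036 mol Si, 1.40072 mol O.
Total oxygen = 2.81746 mol. Normalization factor = 12/2.81746 = 4.25916.
Al per 12 O = 0.47782 × 4.25916 = 2.035.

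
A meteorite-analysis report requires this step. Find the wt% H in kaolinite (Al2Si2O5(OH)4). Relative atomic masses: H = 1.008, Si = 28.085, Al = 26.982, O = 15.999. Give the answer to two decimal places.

Molar mass of Al2Si2O5(OH)4: 2*26.982 + 2*28.085 + 9*15.999 + 4*1.008 = 258.157 g/mol.
Mass of H per formula unit: 4 × 1.008 = 4.032 g.
Weight fraction H = 4.032 / 258.157 = 0.0156.

1.56 weight percent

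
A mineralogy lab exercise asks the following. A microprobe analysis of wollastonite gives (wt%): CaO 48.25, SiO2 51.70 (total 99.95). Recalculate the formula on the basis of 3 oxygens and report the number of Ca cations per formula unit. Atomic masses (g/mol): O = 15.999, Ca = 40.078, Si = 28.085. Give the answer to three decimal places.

48.25 wt% CaO ÷ 56.077 g/mol = 0.86042 mol, giving 0.86042 Ca and 0.86042 O.
51.70 wt% SiO2 ÷ 60.083 g/mol = 0.86048 mol, giving 0.86048 Si and 1.72096 O.
Oxygen sums to 2.58138; scaling by 3/2.58138 = 1.16217 puts the formula on 3 O.
Ca: 0.86042 × 1.16217 = 1.000 atoms per formula unit.

1.000 Ca apfu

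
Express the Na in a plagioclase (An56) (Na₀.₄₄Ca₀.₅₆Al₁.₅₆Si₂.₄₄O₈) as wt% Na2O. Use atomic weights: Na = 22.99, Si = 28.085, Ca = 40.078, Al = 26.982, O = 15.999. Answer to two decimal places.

Formula mass = 271.171 g/mol.
0.44 Na → 0.2200 mol Na2O per formula unit; M(Na2O) = 61.979, so Na2O mass = 13.635 g.
13.635/271.171 × 100 = 5.03 wt%.

5.03 wt%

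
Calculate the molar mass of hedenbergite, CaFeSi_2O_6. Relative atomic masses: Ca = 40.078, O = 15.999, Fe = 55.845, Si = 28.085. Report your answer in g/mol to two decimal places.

M = 1(40.078) + 1(55.845) + 2(28.085) + 6(15.999)

248.09 g/mol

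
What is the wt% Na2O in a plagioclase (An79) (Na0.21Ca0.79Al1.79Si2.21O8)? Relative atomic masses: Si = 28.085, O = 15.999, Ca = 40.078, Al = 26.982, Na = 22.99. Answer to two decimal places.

2.37 wt%

Molar mass of Na0.21Ca0.79Al1.79Si2.21O8 = 0.21·22.99 + 0.79·40.078 + 1.79·26.982 + 2.21·28.085 + 8·15.999 = 274.847 g/mol.
Each formula unit contains 0.21 Na, equivalent to 0.21/2 = 0.1050 mol Na2O.
M(Na2O) = 2×22.99 + 1×15.999 = 61.979 g/mol.
Mass of Na2O per formula unit = 0.1050 × 61.979 = 6.508 g.
Na2O wt% = 6.508 / 274.847 × 100 = 2.37%.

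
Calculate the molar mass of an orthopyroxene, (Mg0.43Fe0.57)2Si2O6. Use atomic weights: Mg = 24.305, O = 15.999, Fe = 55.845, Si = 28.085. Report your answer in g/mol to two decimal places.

236.73 g/mol

Mg: 0.86 × 24.305 = 20.9023
Fe: 1.14 × 55.845 = 63.6633
Si: 2 × 28.085 = 56.1700
O: 6 × 15.999 = 95.9940
Summing the contributions gives the formula mass.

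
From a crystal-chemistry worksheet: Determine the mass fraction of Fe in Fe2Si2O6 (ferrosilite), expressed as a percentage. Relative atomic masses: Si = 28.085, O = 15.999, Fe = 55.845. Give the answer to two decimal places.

42.33 wt%

Formula mass = 2×55.845 + 2×28.085 + 6×15.999 = 263.854 g/mol, of which 111.690 g is Fe.
So Fe makes up 111.690/263.854 = 0.4233 of the mass, i.e. 42.33%.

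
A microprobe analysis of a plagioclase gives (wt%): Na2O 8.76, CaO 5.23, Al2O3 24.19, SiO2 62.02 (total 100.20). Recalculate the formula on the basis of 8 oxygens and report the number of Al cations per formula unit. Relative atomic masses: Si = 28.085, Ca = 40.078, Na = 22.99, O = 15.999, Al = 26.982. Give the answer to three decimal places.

Na2O: 8.76/61.979 = 0.14134 mol → 0.28268 mol Na, 0.14134 mol O.
CaO: 5.23/56.077 = 0.09326 mol → 0.09326 mol Ca, 0.09326 mol O.
Al2O3: 24.19/101.961 = 0.23725 mol → 0.47450 mol Al, 0.71175 mol O.
SiO2: 62.02/60.083 = 1.03224 mol → 1.03224 mol Si, 2.06448 mol O.
Total oxygen = 3.01083 mol. Normalization factor = 8/3.01083 = 2.65707.
Al per 8 O = 0.47450 × 2.65707 = 1.261.

1.261 Al apfu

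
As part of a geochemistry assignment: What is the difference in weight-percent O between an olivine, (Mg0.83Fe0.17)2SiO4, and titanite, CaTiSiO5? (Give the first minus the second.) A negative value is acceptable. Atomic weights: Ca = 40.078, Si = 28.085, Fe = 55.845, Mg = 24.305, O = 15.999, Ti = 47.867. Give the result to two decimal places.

1.46 percentage points

First mineral: 63.996 g O in 151.415 g formula = 42.27 wt% O.
Second mineral: 79.995 g O in 196.025 g formula = 40.81 wt% O.
42.27% − 40.81% gives a difference of 1.46 percentage points.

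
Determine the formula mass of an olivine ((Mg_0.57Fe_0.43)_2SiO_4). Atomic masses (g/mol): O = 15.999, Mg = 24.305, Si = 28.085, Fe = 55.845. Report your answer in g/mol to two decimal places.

167.82 g/mol

M = 1.14×24.305 + 0.86×55.845 + 1×28.085 + 4×15.999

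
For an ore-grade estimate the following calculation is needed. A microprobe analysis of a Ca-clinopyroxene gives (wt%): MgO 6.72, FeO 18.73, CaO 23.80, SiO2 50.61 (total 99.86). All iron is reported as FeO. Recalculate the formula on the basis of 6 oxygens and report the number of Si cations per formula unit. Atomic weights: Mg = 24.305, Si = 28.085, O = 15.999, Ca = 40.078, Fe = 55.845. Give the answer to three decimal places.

MgO: 6.72/40.304 = 0.16673 mol → 0.16673 mol Mg, 0.16673 mol O.
FeO: 18.73/71.844 = 0.26070 mol → 0.26070 mol Fe, 0.26070 mol O.
CaO: 23.80/56.077 = 0.42442 mol → 0.42442 mol Ca, 0.42442 mol O.
SiO2: 50.61/60.083 = 0.84233 mol → 0.84233 mol Si, 1.68466 mol O.
Total oxygen = 2.53651 mol. Normalization factor = 6/2.53651 = 2.36545.
Si per 6 O = 0.84233 × 2.36545 = 1.992.

1.992 Si apfu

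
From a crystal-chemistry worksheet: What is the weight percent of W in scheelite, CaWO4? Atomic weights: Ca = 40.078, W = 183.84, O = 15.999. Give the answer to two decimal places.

63.85 mass %

M(CaWO4) = 287.914 g/mol.
W contributes 1 × 183.84 = 183.840 g per mole.
183.840/287.914 = 0.6385 → 63.85%.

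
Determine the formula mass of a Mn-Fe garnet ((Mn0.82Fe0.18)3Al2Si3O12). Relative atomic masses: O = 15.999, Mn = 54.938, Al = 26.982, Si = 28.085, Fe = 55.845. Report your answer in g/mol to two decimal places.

495.51 g/mol

Mn: 2.46 × 54.938 = 135.1475
Fe: 0.54 × 55.845 = 30.1563
Al: 2 × 26.982 = 53.9640
Si: 3 × 28.085 = 84.2550
O: 12 × 15.999 = 191.9880
Summing the contributions gives the formula mass.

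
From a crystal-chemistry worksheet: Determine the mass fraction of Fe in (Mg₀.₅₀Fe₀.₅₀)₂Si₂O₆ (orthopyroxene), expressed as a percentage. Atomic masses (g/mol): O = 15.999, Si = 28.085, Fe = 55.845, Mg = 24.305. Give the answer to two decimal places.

24.04 weight percent

Molar mass of (Mg₀.₅₀Fe₀.₅₀)₂Si₂O₆: 1*24.305 + 1*55.845 + 2*28.085 + 6*15.999 = 232.314 g/mol.
Mass of Fe per formula unit: 1 × 55.845 = 55.845 g.
Weight fraction Fe = 55.845 / 232.314 = 0.2404.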